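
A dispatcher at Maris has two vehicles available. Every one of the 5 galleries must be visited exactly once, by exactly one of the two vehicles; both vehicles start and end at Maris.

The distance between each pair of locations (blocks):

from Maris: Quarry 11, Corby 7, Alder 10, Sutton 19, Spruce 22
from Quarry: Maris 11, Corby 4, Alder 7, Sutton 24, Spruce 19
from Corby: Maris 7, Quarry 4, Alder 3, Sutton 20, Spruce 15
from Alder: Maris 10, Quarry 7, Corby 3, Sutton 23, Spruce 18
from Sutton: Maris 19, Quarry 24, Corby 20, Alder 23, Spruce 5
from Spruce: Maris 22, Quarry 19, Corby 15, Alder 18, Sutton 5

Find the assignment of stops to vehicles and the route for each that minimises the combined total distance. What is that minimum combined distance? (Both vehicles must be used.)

Minimum combined distance: 74 blocks.

Try each way of splitting the stops between the two vehicles (each non-empty) and, for each split, find the best tour for each vehicle:
  {Quarry} + {Corby, Alder, Sutton, Spruce}: 22 + 52 = 74
  {Corby} + {Quarry, Alder, Sutton, Spruce}: 14 + 60 = 74
  {Quarry, Corby} + {Alder, Sutton, Spruce}: 22 + 52 = 74
  {Alder} + {Quarry, Corby, Sutton, Spruce}: 20 + 54 = 74
  {Quarry, Alder} + {Corby, Sutton, Spruce}: 28 + 46 = 74
  {Corby, Alder} + {Quarry, Sutton, Spruce}: 20 + 54 = 74
  … (15 splits in total)
Best: vehicle 1 Maris → Quarry → Maris = 22; vehicle 2 Maris → Corby → Alder → Spruce → Sutton → Maris = 52; combined 74.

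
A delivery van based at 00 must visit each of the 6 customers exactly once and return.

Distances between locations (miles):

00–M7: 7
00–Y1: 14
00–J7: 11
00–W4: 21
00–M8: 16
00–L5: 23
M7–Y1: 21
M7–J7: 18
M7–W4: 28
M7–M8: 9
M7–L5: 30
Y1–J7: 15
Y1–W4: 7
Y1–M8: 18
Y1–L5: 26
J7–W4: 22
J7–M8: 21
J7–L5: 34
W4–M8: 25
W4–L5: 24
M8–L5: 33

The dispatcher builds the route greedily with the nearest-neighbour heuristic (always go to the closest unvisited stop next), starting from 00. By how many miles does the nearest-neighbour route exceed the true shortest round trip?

14 miles longer than the optimal tour.

00: M7=7, J7=11, Y1=14, M8=16, W4=21, L5=23 ⇒ M7
M7: M8=9, J7=18, Y1=21, W4=28, L5=30 ⇒ M8
M8: Y1=18, J7=21, W4=25, L5=33 ⇒ Y1
Y1: W4=7, J7=15, L5=26 ⇒ W4
W4: J7=22, L5=24 ⇒ J7
J7: L5=34 ⇒ L5
NN route 00 → M7 → M8 → Y1 → W4 → J7 → L5 → 00 costs 120.
Optimal: 00 → M7 → M8 → J7 → Y1 → W4 → L5 → 00 costs 106 (by enumerating all 360 distinct tours).
Excess = 120 − 106 = 14.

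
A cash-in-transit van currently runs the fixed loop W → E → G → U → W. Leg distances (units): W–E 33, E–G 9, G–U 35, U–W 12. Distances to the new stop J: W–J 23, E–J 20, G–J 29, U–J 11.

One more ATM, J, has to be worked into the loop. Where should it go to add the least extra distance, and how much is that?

Minimum extra distance: 5, inserting J between G and U.

Insertion cost between consecutive stops i–j is d(i,J) + d(J,j) − d(i,j):
  between W and E: 23 + 20 − 33 = 10
  between E and G: 20 + 29 − 9 = 40
  between G and U: 29 + 11 − 35 = 5
  between U and W: 11 + 23 − 12 = 22
Cheapest insertion is between G and U, adding 5.
New total = 89 + 5 = 94.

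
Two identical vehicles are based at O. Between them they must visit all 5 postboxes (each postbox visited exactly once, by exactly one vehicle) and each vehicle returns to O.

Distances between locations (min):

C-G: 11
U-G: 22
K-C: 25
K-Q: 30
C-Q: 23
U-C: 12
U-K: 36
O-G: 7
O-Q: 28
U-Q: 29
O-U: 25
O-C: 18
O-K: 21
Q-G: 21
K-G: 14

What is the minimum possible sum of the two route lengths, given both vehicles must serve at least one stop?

Minimum combined distance: 124 min.

Try each way of splitting the stops between the two vehicles (each non-empty) and, for each split, find the best tour for each vehicle:
  {U} + {K, C, Q, G}: 50 + 92 = 142
  {K} + {U, C, Q, G}: 42 + 87 = 129
  {U, K} + {C, Q, G}: 82 + 69 = 151
  {C} + {U, K, Q, G}: 36 + 105 = 141
  {U, C} + {K, Q, G}: 55 + 79 = 134
  {K, C} + {U, Q, G}: 64 + 82 = 146
  … (15 splits in total)
  {U, K, C, Q} + {G}: 110 + 14 = 124  ← best
Best: vehicle 1 O → K → Q → U → C → O = 110; vehicle 2 O → G → O = 14; combined 124.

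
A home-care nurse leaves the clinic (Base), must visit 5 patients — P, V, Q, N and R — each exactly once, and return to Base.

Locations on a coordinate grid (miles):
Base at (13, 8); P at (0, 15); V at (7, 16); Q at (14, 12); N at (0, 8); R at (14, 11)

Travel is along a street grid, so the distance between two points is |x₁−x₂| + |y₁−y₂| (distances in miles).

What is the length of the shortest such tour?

Base - P - V - Q - N - R - Base: 20+8+11+18+17+4 = 78
Base - P - V - Q - R - N - Base: 20+8+11+1+17+13 = 70
Base - P - V - N - Q - R - Base: 20+8+15+18+1+4 = 66
Base - P - V - N - R - Q - Base: 20+8+15+17+1+5 = 66
Base - P - V - R - Q - N - Base: 20+8+12+1+18+13 = 72
Base - P - V - R - N - Q - Base: 20+8+12+17+18+5 = 80
Base - P - Q - V - N - R - Base: 20+17+11+15+17+4 = 84
Base - P - Q - V - R - N - Base: 20+17+11+12+17+13 = 90
Base - P - Q - N - V - R - Base: 20+17+18+15+12+4 = 86
Base - P - Q - N - R - V - Base: 20+17+18+17+12+14 = 98
Base - P - Q - R - V - N - Base: 20+17+1+12+15+13 = 78
Base - P - Q - R - N - V - Base: 20+17+1+17+15+14 = 84
Base - P - N - V - Q - R - Base: 20+7+15+11+1+4 = 58
Base - P - N - V - R - Q - Base: 20+7+15+12+1+5 = 60
… (46 more)
Base - N - P - V - Q - R - Base: 13+7+8+11+1+4 = 44  ← best
The minimum is 44.
One optimal route: Base → N → P → V → Q → R → Base (or its reverse).

44 miles — the shortest possible round trip.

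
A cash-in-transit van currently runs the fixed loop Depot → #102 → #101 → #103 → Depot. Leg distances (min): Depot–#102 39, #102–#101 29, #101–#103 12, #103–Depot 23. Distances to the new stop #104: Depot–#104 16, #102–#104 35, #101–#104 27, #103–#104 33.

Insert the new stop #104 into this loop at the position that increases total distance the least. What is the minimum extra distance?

Insertion cost between consecutive stops i–j is d(i,#104) + d(#104,j) − d(i,j):
  between Depot and #102: 16 + 35 − 39 = 12
  between #102 and #101: 35 + 27 − 29 = 33
  between #101 and #103: 27 + 33 − 12 = 48
  between #103 and Depot: 33 + 16 − 23 = 26
Cheapest insertion is between Depot and #102, adding 12.
New total = 103 + 12 = 115.

Adding 12 min by placing #104 on the Depot–#102 leg.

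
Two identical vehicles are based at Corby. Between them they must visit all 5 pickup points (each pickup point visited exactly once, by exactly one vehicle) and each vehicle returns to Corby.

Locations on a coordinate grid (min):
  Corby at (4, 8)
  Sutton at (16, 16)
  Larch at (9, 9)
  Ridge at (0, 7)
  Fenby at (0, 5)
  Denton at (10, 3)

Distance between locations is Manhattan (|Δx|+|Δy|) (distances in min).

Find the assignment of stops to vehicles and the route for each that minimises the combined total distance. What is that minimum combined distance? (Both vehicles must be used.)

Check every non-empty split of the stops between the two vehicles; for each half take its own optimal tour:
  {Sutton} + {Larch, Ridge, Fenby, Denton}: 40 + 32 = 72
  {Larch} + {Sutton, Ridge, Fenby, Denton}: 12 + 58 = 70
  {Sutton, Larch} + {Ridge, Fenby, Denton}: 40 + 30 = 70
  {Ridge} + {Sutton, Larch, Fenby, Denton}: 10 + 58 = 68
  {Sutton, Ridge} + {Larch, Fenby, Denton}: 50 + 32 = 82
  {Larch, Ridge} + {Sutton, Fenby, Denton}: 22 + 58 = 80
  … (15 splits in total)
  {Ridge, Fenby} + {Sutton, Larch, Denton}: 14 + 50 = 64  ← best
Best: vehicle 1 Corby → Ridge → Fenby → Corby = 14; vehicle 2 Corby → Larch → Sutton → Denton → Corby = 50; combined 64.

64 min — the smallest possible combined total.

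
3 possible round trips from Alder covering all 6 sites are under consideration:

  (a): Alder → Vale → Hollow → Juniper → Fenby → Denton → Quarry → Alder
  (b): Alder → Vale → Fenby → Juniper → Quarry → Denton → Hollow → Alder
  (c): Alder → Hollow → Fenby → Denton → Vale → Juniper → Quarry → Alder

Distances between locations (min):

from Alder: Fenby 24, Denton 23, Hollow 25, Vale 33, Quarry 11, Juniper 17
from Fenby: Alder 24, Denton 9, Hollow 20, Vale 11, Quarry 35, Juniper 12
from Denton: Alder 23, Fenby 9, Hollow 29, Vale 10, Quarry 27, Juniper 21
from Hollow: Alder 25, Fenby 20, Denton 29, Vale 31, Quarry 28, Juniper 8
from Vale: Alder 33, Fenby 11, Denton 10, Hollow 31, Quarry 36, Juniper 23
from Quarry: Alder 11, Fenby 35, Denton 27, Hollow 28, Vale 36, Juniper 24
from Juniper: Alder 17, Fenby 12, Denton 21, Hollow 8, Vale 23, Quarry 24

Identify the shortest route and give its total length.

Shortest is (c), total 122 min.

(a): 33 + 31 + 8 + 12 + 9 + 27 + 11 = 131
(b): 33 + 11 + 12 + 24 + 27 + 29 + 25 = 161
(c): 25 + 20 + 9 + 10 + 23 + 24 + 11 = 122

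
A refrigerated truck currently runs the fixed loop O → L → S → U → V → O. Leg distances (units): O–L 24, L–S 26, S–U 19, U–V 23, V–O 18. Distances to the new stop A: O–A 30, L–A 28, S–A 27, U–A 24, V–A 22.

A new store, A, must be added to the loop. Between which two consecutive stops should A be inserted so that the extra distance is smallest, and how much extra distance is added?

Insertion cost between consecutive stops i–j is d(i,A) + d(A,j) − d(i,j):
  between O and L: 30 + 28 − 24 = 34
  between L and S: 28 + 27 − 26 = 29
  between S and U: 27 + 24 − 19 = 32
  between U and V: 24 + 22 − 23 = 23
  between V and O: 22 + 30 − 18 = 34
Cheapest insertion is between U and V, adding 23.
New total = 110 + 23 = 133.

+23 — insert A between U and V.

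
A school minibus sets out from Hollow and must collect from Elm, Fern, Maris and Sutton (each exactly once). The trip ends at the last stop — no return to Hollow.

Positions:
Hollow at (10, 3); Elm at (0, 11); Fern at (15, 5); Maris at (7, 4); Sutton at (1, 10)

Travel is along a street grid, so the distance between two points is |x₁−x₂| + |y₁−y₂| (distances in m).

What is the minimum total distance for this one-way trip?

Minimum one-way distance = 30 m.

There are 4! = 24 possible orderings.
Hollow - Elm - Fern - Maris - Sutton: 18+21+9+12 = 60
Hollow - Elm - Fern - Sutton - Maris: 18+21+19+12 = 70
Hollow - Elm - Maris - Fern - Sutton: 18+14+9+19 = 60
Hollow - Elm - Maris - Sutton - Fern: 18+14+12+19 = 63
Hollow - Elm - Sutton - Fern - Maris: 18+2+19+9 = 48
Hollow - Elm - Sutton - Maris - Fern: 18+2+12+9 = 41
Hollow - Fern - Elm - Maris - Sutton: 7+21+14+12 = 54
Hollow - Fern - Elm - Sutton - Maris: 7+21+2+12 = 42
Hollow - Fern - Maris - Elm - Sutton: 7+9+14+2 = 32
Hollow - Fern - Maris - Sutton - Elm: 7+9+12+2 = 30
Hollow - Fern - Sutton - Elm - Maris: 7+19+2+14 = 42
Hollow - Fern - Sutton - Maris - Elm: 7+19+12+14 = 52
Hollow - Maris - Elm - Fern - Sutton: 4+14+21+19 = 58
Hollow - Maris - Elm - Sutton - Fern: 4+14+2+19 = 39
… (10 more)
The minimum is 30.
One shortest path: Hollow → Fern → Maris → Sutton → Elm.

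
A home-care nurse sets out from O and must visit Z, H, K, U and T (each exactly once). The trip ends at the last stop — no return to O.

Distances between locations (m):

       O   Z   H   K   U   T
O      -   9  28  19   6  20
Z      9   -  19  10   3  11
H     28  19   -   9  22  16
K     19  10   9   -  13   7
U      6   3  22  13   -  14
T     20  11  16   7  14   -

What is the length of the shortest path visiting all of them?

There are 5! = 120 possible orderings.
O → Z → H → K → U → T: 9+19+9+13+14 = 64
O → Z → H → K → T → U: 9+19+9+7+14 = 58
O → Z → H → U → K → T: 9+19+22+13+7 = 70
O → Z → H → U → T → K: 9+19+22+14+7 = 71
O → Z → H → T → K → U: 9+19+16+7+13 = 64
O → Z → H → T → U → K: 9+19+16+14+13 = 71
O → Z → K → H → U → T: 9+10+9+22+14 = 64
O → Z → K → H → T → U: 9+10+9+16+14 = 58
O → Z → K → U → H → T: 9+10+13+22+16 = 70
O → Z → K → U → T → H: 9+10+13+14+16 = 62
O → Z → K → T → H → U: 9+10+7+16+22 = 64
O → Z → K → T → U → H: 9+10+7+14+22 = 62
O → Z → U → H → K → T: 9+3+22+9+7 = 50
O → Z → U → H → T → K: 9+3+22+16+7 = 57
… (106 more)
O → U → Z → T → K → H: 6+3+11+7+9 = 36  ← best
The minimum is 36.
One shortest path: O → U → Z → T → K → H.

36 m — the minimum one-way total.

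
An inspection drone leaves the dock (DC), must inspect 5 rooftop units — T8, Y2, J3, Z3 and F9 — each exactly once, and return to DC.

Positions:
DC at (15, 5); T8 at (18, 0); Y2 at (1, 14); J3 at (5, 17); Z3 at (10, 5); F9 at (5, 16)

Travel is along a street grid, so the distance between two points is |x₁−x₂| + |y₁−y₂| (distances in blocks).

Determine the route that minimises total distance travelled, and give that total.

With 5 stops there are 5!/2 = 60 distinct round trips (a route and its reverse cost the same).
DC-T8-Y2-J3-Z3-F9-DC: 8+31+7+17+16+21 = 100
DC-T8-Y2-J3-F9-Z3-DC: 8+31+7+1+16+5 = 68
DC-T8-Y2-Z3-J3-F9-DC: 8+31+18+17+1+21 = 96
DC-T8-Y2-Z3-F9-J3-DC: 8+31+18+16+1+22 = 96
DC-T8-Y2-F9-J3-Z3-DC: 8+31+6+1+17+5 = 68
DC-T8-Y2-F9-Z3-J3-DC: 8+31+6+16+17+22 = 100
DC-T8-J3-Y2-Z3-F9-DC: 8+30+7+18+16+21 = 100
DC-T8-J3-Y2-F9-Z3-DC: 8+30+7+6+16+5 = 72
DC-T8-J3-Z3-Y2-F9-DC: 8+30+17+18+6+21 = 100
DC-T8-J3-Z3-F9-Y2-DC: 8+30+17+16+6+23 = 100
DC-T8-J3-F9-Y2-Z3-DC: 8+30+1+6+18+5 = 68
DC-T8-J3-F9-Z3-Y2-DC: 8+30+1+16+18+23 = 96
DC-T8-Z3-Y2-J3-F9-DC: 8+13+18+7+1+21 = 68
DC-T8-Z3-Y2-F9-J3-DC: 8+13+18+6+1+22 = 68
… (46 more)
The minimum is 68.
One optimal route: DC → T8 → Y2 → J3 → F9 → Z3 → DC (or its reverse).

Shortest round trip = 68 blocks.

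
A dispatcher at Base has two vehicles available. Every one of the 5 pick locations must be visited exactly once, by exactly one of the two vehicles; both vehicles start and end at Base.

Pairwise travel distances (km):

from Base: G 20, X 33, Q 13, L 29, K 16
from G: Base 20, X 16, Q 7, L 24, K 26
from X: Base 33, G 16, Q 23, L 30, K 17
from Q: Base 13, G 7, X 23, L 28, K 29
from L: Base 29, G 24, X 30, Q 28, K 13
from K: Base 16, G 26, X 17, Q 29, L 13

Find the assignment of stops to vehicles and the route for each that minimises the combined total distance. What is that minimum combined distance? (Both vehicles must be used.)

121 km — the smallest possible combined total.

Try each way of splitting the stops between the two vehicles (each non-empty) and, for each split, find the best tour for each vehicle:
  {G} + {X, Q, L, K}: 40 + 95 = 135
  {X} + {G, Q, L, K}: 66 + 73 = 139
  {G, X} + {Q, L, K}: 69 + 70 = 139
  {Q} + {G, X, L, K}: 26 + 95 = 121
  {G, Q} + {X, L, K}: 40 + 92 = 132
  {X, Q} + {G, L, K}: 69 + 73 = 142
  … (15 splits in total)
Best: vehicle 1 Base → Q → Base = 26; vehicle 2 Base → G → X → L → K → Base = 95; combined 121.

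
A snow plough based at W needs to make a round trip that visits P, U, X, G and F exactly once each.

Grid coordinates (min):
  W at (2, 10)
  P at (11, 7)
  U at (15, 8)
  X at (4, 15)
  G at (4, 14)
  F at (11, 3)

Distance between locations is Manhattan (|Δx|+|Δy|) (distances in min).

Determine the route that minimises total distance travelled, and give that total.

With 5 stops there are 5!/2 = 60 distinct round trips (a route and its reverse cost the same).
W→P→U→X→G→F→W: 12+5+18+1+18+16 = 70
W→P→U→X→F→G→W: 12+5+18+19+18+6 = 78
W→P→U→G→X→F→W: 12+5+17+1+19+16 = 70
W→P→U→G→F→X→W: 12+5+17+18+19+7 = 78
W→P→U→F→X→G→W: 12+5+9+19+1+6 = 52
W→P→U→F→G→X→W: 12+5+9+18+1+7 = 52
W→P→X→U→G→F→W: 12+15+18+17+18+16 = 96
W→P→X→U→F→G→W: 12+15+18+9+18+6 = 78
W→P→X→G→U→F→W: 12+15+1+17+9+16 = 70
W→P→X→G→F→U→W: 12+15+1+18+9+15 = 70
W→P→X→F→U→G→W: 12+15+19+9+17+6 = 78
W→P→X→F→G→U→W: 12+15+19+18+17+15 = 96
W→P→G→U→X→F→W: 12+14+17+18+19+16 = 96
W→P→G→U→F→X→W: 12+14+17+9+19+7 = 78
… (46 more)
W→P→F→U→X→G→W: 12+4+9+18+1+6 = 50  ← best
The minimum is 50.
One optimal route: W → P → F → U → X → G → W (or its reverse).

Shortest round trip = 50 min.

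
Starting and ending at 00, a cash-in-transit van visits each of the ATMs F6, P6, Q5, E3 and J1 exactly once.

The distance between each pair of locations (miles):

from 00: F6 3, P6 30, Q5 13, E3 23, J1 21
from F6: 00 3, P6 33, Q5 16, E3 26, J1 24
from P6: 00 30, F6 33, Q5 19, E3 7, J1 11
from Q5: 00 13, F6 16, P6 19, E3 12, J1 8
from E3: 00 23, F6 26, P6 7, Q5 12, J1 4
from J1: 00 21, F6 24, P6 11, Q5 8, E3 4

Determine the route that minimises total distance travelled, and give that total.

Minimum total distance: 68 miles.

00 - F6 - P6 - Q5 - E3 - J1 - 00: 3+33+19+12+4+21 = 92
00 - F6 - P6 - Q5 - J1 - E3 - 00: 3+33+19+8+4+23 = 90
00 - F6 - P6 - E3 - Q5 - J1 - 00: 3+33+7+12+8+21 = 84
00 - F6 - P6 - E3 - J1 - Q5 - 00: 3+33+7+4+8+13 = 68
00 - F6 - P6 - J1 - Q5 - E3 - 00: 3+33+11+8+12+23 = 90
00 - F6 - P6 - J1 - E3 - Q5 - 00: 3+33+11+4+12+13 = 76
00 - F6 - Q5 - P6 - E3 - J1 - 00: 3+16+19+7+4+21 = 70
00 - F6 - Q5 - P6 - J1 - E3 - 00: 3+16+19+11+4+23 = 76
00 - F6 - Q5 - E3 - P6 - J1 - 00: 3+16+12+7+11+21 = 70
00 - F6 - Q5 - E3 - J1 - P6 - 00: 3+16+12+4+11+30 = 76
00 - F6 - Q5 - J1 - P6 - E3 - 00: 3+16+8+11+7+23 = 68
00 - F6 - Q5 - J1 - E3 - P6 - 00: 3+16+8+4+7+30 = 68
00 - F6 - E3 - P6 - Q5 - J1 - 00: 3+26+7+19+8+21 = 84
00 - F6 - E3 - P6 - J1 - Q5 - 00: 3+26+7+11+8+13 = 68
… (46 more)
The minimum is 68.
One optimal route: 00 → F6 → P6 → E3 → J1 → Q5 → 00 (or its reverse).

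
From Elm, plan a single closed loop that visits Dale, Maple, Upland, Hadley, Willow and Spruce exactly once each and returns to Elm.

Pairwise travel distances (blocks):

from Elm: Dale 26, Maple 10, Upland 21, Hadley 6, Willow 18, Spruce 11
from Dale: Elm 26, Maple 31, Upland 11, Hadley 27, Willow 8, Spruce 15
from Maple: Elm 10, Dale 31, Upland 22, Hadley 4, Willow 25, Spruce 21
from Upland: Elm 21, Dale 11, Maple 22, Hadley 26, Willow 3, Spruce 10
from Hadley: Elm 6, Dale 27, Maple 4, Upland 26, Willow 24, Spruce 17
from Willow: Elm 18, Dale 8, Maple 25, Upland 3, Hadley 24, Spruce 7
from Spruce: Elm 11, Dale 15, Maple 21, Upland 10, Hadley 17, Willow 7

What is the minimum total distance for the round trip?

There are 360 distinct closed tours to check (reversals are equivalent).
Elm → Dale → Maple → Upland → Hadley → Willow → Spruce → Elm: 26+31+22+26+24+7+11 = 147
Elm → Dale → Maple → Upland → Hadley → Spruce → Willow → Elm: 26+31+22+26+17+7+18 = 147
Elm → Dale → Maple → Upland → Willow → Hadley → Spruce → Elm: 26+31+22+3+24+17+11 = 134
Elm → Dale → Maple → Upland → Willow → Spruce → Hadley → Elm: 26+31+22+3+7+17+6 = 112
Elm → Dale → Maple → Upland → Spruce → Hadley → Willow → Elm: 26+31+22+10+17+24+18 = 148
Elm → Dale → Maple → Upland → Spruce → Willow → Hadley → Elm: 26+31+22+10+7+24+6 = 126
Elm → Dale → Maple → Hadley → Upland → Willow → Spruce → Elm: 26+31+4+26+3+7+11 = 108
Elm → Dale → Maple → Hadley → Upland → Spruce → Willow → Elm: 26+31+4+26+10+7+18 = 122
… (352 more)
Elm → Hadley → Maple → Upland → Dale → Willow → Spruce → Elm: 6+4+22+11+8+7+11 = 69  ← best
The minimum is 69.
One optimal route: Elm → Hadley → Maple → Upland → Dale → Willow → Spruce → Elm (or its reverse).

69 blocks — the shortest possible round trip.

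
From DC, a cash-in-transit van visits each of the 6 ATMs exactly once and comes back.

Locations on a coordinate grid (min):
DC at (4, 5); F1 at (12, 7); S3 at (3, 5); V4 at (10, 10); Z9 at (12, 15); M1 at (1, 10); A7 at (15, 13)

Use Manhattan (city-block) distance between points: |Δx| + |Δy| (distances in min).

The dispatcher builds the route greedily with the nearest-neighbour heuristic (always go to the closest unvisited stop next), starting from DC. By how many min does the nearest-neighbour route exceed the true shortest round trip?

The nearest-neighbour route is 6 min longer than optimal.

DC: S3=1, M1=8, F1=10, V4=11, Z9=18, A7=19 ⇒ S3
S3: M1=7, F1=11, V4=12, Z9=19, A7=20 ⇒ M1
M1: V4=9, F1=14, Z9=16, A7=17 ⇒ V4
V4: F1=5, Z9=7, A7=8 ⇒ F1
F1: Z9=8, A7=9 ⇒ Z9
Z9: A7=5 ⇒ A7
NN route DC → S3 → M1 → V4 → F1 → Z9 → A7 → DC costs 54.
Optimal: DC → F1 → Z9 → A7 → V4 → M1 → S3 → DC costs 48 (by enumerating all 360 distinct tours).
Excess = 54 − 48 = 6.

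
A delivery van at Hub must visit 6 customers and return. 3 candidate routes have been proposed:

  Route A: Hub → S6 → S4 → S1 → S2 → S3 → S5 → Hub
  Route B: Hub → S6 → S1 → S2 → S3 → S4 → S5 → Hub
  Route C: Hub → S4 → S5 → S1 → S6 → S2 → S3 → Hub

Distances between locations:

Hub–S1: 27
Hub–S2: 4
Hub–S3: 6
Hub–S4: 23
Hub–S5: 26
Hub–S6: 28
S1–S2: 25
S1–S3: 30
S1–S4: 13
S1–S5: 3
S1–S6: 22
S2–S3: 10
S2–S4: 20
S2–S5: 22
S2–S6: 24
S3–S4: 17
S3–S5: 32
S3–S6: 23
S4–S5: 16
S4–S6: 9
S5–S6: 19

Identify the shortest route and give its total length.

104 — Route C is the shortest.

Route A: 28 + 9 + 13 + 25 + 10 + 32 + 26 = 143
Route B: 28 + 22 + 25 + 10 + 17 + 16 + 26 = 144
Route C: 23 + 16 + 3 + 22 + 24 + 10 + 6 = 104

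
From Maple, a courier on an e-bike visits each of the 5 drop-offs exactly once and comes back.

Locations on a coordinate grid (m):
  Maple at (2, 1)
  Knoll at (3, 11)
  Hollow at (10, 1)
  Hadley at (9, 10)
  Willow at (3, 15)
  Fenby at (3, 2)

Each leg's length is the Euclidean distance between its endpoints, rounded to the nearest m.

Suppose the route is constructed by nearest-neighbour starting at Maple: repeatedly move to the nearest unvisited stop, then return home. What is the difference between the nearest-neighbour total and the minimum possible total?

Excess over optimum: 2 m.

Maple: Fenby=1, Hollow=8, Knoll=10, Hadley=11, Willow=14 ⇒ Fenby
Fenby: Hollow=7, Knoll=9, Hadley=10, Willow=13 ⇒ Hollow
Hollow: Hadley=9, Knoll=12, Willow=16 ⇒ Hadley
Hadley: Knoll=6, Willow=8 ⇒ Knoll
Knoll: Willow=4 ⇒ Willow
NN route Maple → Fenby → Hollow → Hadley → Knoll → Willow → Maple costs 41.
Optimal: Maple → Knoll → Willow → Hadley → Hollow → Fenby → Maple costs 39 (by enumerating all 60 distinct tours).
Excess = 41 − 39 = 2.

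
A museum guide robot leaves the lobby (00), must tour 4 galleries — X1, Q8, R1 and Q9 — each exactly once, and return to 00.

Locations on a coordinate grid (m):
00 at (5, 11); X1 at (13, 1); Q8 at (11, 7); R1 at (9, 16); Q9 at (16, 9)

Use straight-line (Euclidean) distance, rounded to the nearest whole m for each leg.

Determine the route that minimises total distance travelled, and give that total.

38 m — the shortest possible round trip.

00→X1→Q8→R1→Q9→00: 13+6+9+10+11 = 49
00→X1→Q8→Q9→R1→00: 13+6+5+10+6 = 40
00→X1→R1→Q8→Q9→00: 13+16+9+5+11 = 54
00→X1→R1→Q9→Q8→00: 13+16+10+5+7 = 51
00→X1→Q9→Q8→R1→00: 13+9+5+9+6 = 42
00→X1→Q9→R1→Q8→00: 13+9+10+9+7 = 48
00→Q8→X1→R1→Q9→00: 7+6+16+10+11 = 50
00→Q8→X1→Q9→R1→00: 7+6+9+10+6 = 38
00→Q8→R1→X1→Q9→00: 7+9+16+9+11 = 52
00→Q8→Q9→X1→R1→00: 7+5+9+16+6 = 43
00→R1→X1→Q8→Q9→00: 6+16+6+5+11 = 44
00→R1→Q8→X1→Q9→00: 6+9+6+9+11 = 41
The minimum is 38.
One optimal route: 00 → Q8 → X1 → Q9 → R1 → 00 (or its reverse).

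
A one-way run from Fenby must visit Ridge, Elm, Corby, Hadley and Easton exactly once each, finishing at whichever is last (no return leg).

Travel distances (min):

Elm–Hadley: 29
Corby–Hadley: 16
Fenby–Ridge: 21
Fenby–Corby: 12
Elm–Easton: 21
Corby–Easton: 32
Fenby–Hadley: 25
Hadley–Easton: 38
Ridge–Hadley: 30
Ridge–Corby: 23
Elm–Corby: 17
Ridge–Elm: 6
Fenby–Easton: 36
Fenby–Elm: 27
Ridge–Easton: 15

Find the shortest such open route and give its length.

78 min — the minimum one-way total.

There are 5! = 120 possible orderings.
Fenby → Ridge → Elm → Corby → Hadley → Easton: 21+6+17+16+38 = 98
Fenby → Ridge → Elm → Corby → Easton → Hadley: 21+6+17+32+38 = 114
Fenby → Ridge → Elm → Hadley → Corby → Easton: 21+6+29+16+32 = 104
Fenby → Ridge → Elm → Hadley → Easton → Corby: 21+6+29+38+32 = 126
Fenby → Ridge → Elm → Easton → Corby → Hadley: 21+6+21+32+16 = 96
Fenby → Ridge → Elm → Easton → Hadley → Corby: 21+6+21+38+16 = 102
Fenby → Ridge → Corby → Elm → Hadley → Easton: 21+23+17+29+38 = 128
Fenby → Ridge → Corby → Elm → Easton → Hadley: 21+23+17+21+38 = 120
Fenby → Ridge → Corby → Hadley → Elm → Easton: 21+23+16+29+21 = 110
Fenby → Ridge → Corby → Hadley → Easton → Elm: 21+23+16+38+21 = 119
Fenby → Ridge → Corby → Easton → Elm → Hadley: 21+23+32+21+29 = 126
Fenby → Ridge → Corby → Easton → Hadley → Elm: 21+23+32+38+29 = 143
Fenby → Ridge → Hadley → Elm → Corby → Easton: 21+30+29+17+32 = 129
Fenby → Ridge → Hadley → Elm → Easton → Corby: 21+30+29+21+32 = 133
… (106 more)
Fenby → Corby → Hadley → Elm → Ridge → Easton: 12+16+29+6+15 = 78  ← best
The minimum is 78.
One shortest path: Fenby → Corby → Hadley → Elm → Ridge → Easton.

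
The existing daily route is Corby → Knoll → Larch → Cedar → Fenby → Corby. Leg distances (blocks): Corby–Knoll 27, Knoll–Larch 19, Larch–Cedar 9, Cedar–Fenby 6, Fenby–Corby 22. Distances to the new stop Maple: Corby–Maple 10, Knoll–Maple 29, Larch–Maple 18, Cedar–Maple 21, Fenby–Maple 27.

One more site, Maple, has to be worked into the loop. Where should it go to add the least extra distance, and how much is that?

Insertion cost between consecutive stops i–j is d(i,Maple) + d(Maple,j) − d(i,j):
  between Corby and Knoll: 10 + 29 − 27 = 12
  between Knoll and Larch: 29 + 18 − 19 = 28
  between Larch and Cedar: 18 + 21 − 9 = 30
  between Cedar and Fenby: 21 + 27 − 6 = 42
  between Fenby and Corby: 27 + 10 − 22 = 15
Cheapest insertion is between Corby and Knoll, adding 12.
New total = 83 + 12 = 95.

Adding 12 blocks by placing Maple on the Corby–Knoll leg.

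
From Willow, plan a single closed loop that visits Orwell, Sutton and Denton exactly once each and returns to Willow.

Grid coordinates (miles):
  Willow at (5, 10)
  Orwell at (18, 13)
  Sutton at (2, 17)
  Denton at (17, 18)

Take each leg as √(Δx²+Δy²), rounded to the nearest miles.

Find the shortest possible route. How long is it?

There are 3 distinct closed tours to check (reversals are equivalent).
Willow→Orwell→Sutton→Denton→Willow: 13+16+15+14 = 58
Willow→Orwell→Denton→Sutton→Willow: 13+5+15+8 = 41
Willow→Sutton→Orwell→Denton→Willow: 8+16+5+14 = 43
The minimum is 41.
One optimal route: Willow → Orwell → Denton → Sutton → Willow (or its reverse).

Shortest round trip = 41 miles.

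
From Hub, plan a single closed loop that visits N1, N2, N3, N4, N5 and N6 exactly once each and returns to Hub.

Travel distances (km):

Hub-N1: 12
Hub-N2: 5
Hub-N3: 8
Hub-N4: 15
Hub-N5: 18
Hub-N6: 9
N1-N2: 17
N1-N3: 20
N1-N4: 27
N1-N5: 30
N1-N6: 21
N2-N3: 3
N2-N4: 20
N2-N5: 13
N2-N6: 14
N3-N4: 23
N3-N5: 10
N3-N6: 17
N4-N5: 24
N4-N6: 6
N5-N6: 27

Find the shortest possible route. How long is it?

Minimum total distance: 81 km.

Hub→N1→N2→N3→N4→N5→N6→Hub: 12+17+3+23+24+27+9 = 115
Hub→N1→N2→N3→N4→N6→N5→Hub: 12+17+3+23+6+27+18 = 106
Hub→N1→N2→N3→N5→N4→N6→Hub: 12+17+3+10+24+6+9 = 81
Hub→N1→N2→N3→N5→N6→N4→Hub: 12+17+3+10+27+6+15 = 90
Hub→N1→N2→N3→N6→N4→N5→Hub: 12+17+3+17+6+24+18 = 97
Hub→N1→N2→N3→N6→N5→N4→Hub: 12+17+3+17+27+24+15 = 115
Hub→N1→N2→N4→N3→N5→N6→Hub: 12+17+20+23+10+27+9 = 118
Hub→N1→N2→N4→N3→N6→N5→Hub: 12+17+20+23+17+27+18 = 134
… (352 more)
The minimum is 81.
One optimal route: Hub → N1 → N2 → N3 → N5 → N4 → N6 → Hub (or its reverse).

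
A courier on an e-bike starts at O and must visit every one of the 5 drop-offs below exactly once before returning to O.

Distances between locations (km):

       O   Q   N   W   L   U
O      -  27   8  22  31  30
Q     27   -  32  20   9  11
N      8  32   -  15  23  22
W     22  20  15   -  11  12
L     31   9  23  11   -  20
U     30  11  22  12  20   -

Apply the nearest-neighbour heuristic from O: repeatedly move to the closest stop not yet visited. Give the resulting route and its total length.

Total distance 84 km via the nearest-neighbour route O → N → W → L → Q → U → O.

At O the remaining stops are N 8, W 22, Q 27, U 30, L 31; go to N.
At N the remaining stops are W 15, U 22, L 23, Q 32; go to W.
At W the remaining stops are L 11, U 12, Q 20; go to L.
At L the remaining stops are Q 9, U 20; go to Q.
At Q the remaining stops are U 11; go to U.
Return U→O: 30.
Total = 8 + 15 + 11 + 9 + 11 + 30 = 84.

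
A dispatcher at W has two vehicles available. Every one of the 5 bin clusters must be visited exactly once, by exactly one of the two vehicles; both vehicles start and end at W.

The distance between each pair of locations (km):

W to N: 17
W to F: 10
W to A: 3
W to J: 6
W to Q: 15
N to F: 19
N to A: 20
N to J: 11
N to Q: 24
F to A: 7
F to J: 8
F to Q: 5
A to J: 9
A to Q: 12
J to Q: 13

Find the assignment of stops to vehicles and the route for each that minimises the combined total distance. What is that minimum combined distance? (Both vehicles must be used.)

62 km — the smallest possible combined total.

There are 2^4 − 1 = 15 ways to divide the 5 stops into two non-empty groups. For each, the best each vehicle can do is its own shortest tour through its group:
  {N} + {F, A, J, Q}: 34 + 34 = 68
  {F} + {N, A, J, Q}: 20 + 56 = 76
  {N, F} + {A, J, Q}: 46 + 34 = 80
  {A} + {N, F, J, Q}: 6 + 56 = 62
  {N, A} + {F, J, Q}: 40 + 34 = 74
  {F, A} + {N, J, Q}: 20 + 56 = 76
  … (15 splits in total)
Best: vehicle 1 W → A → W = 6; vehicle 2 W → N → J → F → Q → W = 56; combined 62.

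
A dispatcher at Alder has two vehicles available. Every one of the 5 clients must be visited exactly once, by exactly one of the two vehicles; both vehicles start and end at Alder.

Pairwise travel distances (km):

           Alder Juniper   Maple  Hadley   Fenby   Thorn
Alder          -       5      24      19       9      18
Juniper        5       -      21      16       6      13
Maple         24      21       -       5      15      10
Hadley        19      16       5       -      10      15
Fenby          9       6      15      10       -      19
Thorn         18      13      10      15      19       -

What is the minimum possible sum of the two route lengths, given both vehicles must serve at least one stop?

There are 2^4 − 1 = 15 ways to divide the 5 stops into two non-empty groups. For each, the best each vehicle can do is its own shortest tour through its group:
  {Juniper} + {Maple, Hadley, Fenby, Thorn}: 10 + 52 = 62
  {Maple} + {Juniper, Hadley, Fenby, Thorn}: 48 + 52 = 100
  {Juniper, Maple} + {Hadley, Fenby, Thorn}: 50 + 52 = 102
  {Hadley} + {Juniper, Maple, Fenby, Thorn}: 38 + 52 = 90
  {Juniper, Hadley} + {Maple, Fenby, Thorn}: 40 + 52 = 92
  {Maple, Hadley} + {Juniper, Fenby, Thorn}: 48 + 46 = 94
  … (15 splits in total)
Best: vehicle 1 Alder → Juniper → Alder = 10; vehicle 2 Alder → Fenby → Hadley → Maple → Thorn → Alder = 52; combined 62.

Minimum combined distance: 62 km.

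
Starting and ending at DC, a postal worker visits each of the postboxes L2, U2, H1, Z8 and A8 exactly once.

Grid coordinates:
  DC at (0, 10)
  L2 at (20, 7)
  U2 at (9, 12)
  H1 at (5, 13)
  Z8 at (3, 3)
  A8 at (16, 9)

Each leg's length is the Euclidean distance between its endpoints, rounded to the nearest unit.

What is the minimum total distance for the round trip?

There are 60 distinct closed tours to check (reversals are equivalent).
DC→L2→U2→H1→Z8→A8→DC: 20+12+4+10+14+16 = 76
DC→L2→U2→H1→A8→Z8→DC: 20+12+4+12+14+8 = 70
DC→L2→U2→Z8→H1→A8→DC: 20+12+11+10+12+16 = 81
DC→L2→U2→Z8→A8→H1→DC: 20+12+11+14+12+6 = 75
DC→L2→U2→A8→H1→Z8→DC: 20+12+8+12+10+8 = 70
DC→L2→U2→A8→Z8→H1→DC: 20+12+8+14+10+6 = 70
DC→L2→H1→U2→Z8→A8→DC: 20+16+4+11+14+16 = 81
DC→L2→H1→U2→A8→Z8→DC: 20+16+4+8+14+8 = 70
DC→L2→H1→Z8→U2→A8→DC: 20+16+10+11+8+16 = 81
DC→L2→H1→Z8→A8→U2→DC: 20+16+10+14+8+9 = 77
DC→L2→H1→A8→U2→Z8→DC: 20+16+12+8+11+8 = 75
DC→L2→H1→A8→Z8→U2→DC: 20+16+12+14+11+9 = 82
DC→L2→Z8→U2→H1→A8→DC: 20+17+11+4+12+16 = 80
DC→L2→Z8→U2→A8→H1→DC: 20+17+11+8+12+6 = 74
… (46 more)
DC→H1→U2→A8→L2→Z8→DC: 6+4+8+4+17+8 = 47  ← best
The minimum is 47.
One optimal route: DC → H1 → U2 → A8 → L2 → Z8 → DC (or its reverse).

Minimum total distance: 47.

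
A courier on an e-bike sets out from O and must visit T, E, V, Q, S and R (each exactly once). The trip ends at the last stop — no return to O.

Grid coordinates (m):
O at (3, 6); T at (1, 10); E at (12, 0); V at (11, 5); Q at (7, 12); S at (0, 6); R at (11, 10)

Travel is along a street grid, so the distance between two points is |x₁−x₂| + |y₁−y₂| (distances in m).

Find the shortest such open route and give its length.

Minimum one-way distance = 33 m.

There are 6! = 720 possible orderings.
O - T - E - V - Q - S - R: 6+21+6+11+13+15 = 72
O - T - E - V - Q - R - S: 6+21+6+11+6+15 = 65
O - T - E - V - S - Q - R: 6+21+6+12+13+6 = 64
O - T - E - V - S - R - Q: 6+21+6+12+15+6 = 66
O - T - E - V - R - Q - S: 6+21+6+5+6+13 = 57
O - T - E - V - R - S - Q: 6+21+6+5+15+13 = 66
O - T - E - Q - V - S - R: 6+21+17+11+12+15 = 82
O - T - E - Q - V - R - S: 6+21+17+11+5+15 = 75
… (712 more)
O - S - T - Q - R - V - E: 3+5+8+6+5+6 = 33  ← best
The minimum is 33.
One shortest path: O → S → T → Q → R → V → E.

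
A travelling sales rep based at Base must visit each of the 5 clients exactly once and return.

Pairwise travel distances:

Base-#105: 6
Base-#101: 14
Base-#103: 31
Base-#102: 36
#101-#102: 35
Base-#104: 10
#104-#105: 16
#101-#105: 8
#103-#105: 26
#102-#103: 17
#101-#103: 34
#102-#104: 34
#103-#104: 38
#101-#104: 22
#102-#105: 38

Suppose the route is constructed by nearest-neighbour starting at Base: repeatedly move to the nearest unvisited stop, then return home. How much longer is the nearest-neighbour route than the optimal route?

From Base: #105=6, #104=10, #101=14, #103=31, #102=36 → choose #105 (6).
From #105: #101=8, #104=16, #103=26, #102=38 → choose #101 (8).
From #101: #104=22, #103=34, #102=35 → choose #104 (22).
From #104: #102=34, #103=38 → choose #102 (34).
From #102: #103=17 → choose #103 (17).
NN route Base → #105 → #101 → #104 → #102 → #103 → Base costs 118.
Optimal: Base → #101 → #105 → #103 → #102 → #104 → Base costs 109 (by enumerating all 60 distinct tours).
Excess = 118 − 109 = 9.

9 longer than the optimal tour.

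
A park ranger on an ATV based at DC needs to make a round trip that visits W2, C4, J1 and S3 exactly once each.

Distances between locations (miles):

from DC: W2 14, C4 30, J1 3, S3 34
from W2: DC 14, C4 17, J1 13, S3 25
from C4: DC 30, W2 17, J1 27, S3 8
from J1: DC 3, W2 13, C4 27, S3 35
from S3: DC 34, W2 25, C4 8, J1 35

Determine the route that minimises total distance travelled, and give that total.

Shortest round trip = 75 miles.

DC-W2-C4-J1-S3-DC: 14+17+27+35+34 = 127
DC-W2-C4-S3-J1-DC: 14+17+8+35+3 = 77
DC-W2-J1-C4-S3-DC: 14+13+27+8+34 = 96
DC-W2-J1-S3-C4-DC: 14+13+35+8+30 = 100
DC-W2-S3-C4-J1-DC: 14+25+8+27+3 = 77
DC-W2-S3-J1-C4-DC: 14+25+35+27+30 = 131
DC-C4-W2-J1-S3-DC: 30+17+13+35+34 = 129
DC-C4-W2-S3-J1-DC: 30+17+25+35+3 = 110
DC-C4-J1-W2-S3-DC: 30+27+13+25+34 = 129
DC-C4-S3-W2-J1-DC: 30+8+25+13+3 = 79
DC-J1-W2-C4-S3-DC: 3+13+17+8+34 = 75
DC-J1-C4-W2-S3-DC: 3+27+17+25+34 = 106
The minimum is 75.
One optimal route: DC → J1 → W2 → C4 → S3 → DC (or its reverse).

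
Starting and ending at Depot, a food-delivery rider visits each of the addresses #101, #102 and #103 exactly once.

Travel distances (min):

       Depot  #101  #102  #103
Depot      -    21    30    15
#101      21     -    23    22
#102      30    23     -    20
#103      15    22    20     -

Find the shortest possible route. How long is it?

Depot→#101→#102→#103→Depot: 21+23+20+15 = 79
Depot→#101→#103→#102→Depot: 21+22+20+30 = 93
Depot→#102→#101→#103→Depot: 30+23+22+15 = 90
The minimum is 79.
One optimal route: Depot → #101 → #102 → #103 → Depot (or its reverse).

Minimum total distance: 79 min.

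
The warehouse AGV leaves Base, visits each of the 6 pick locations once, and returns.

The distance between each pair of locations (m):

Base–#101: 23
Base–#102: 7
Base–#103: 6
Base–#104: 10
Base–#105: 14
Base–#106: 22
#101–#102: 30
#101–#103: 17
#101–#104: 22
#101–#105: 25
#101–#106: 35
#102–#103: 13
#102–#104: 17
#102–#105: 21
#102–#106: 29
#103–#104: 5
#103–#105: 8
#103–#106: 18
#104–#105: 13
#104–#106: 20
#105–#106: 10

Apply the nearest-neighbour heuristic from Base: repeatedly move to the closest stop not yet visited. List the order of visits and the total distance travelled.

Total distance 116 m via the nearest-neighbour route Base → #103 → #104 → #105 → #106 → #102 → #101 → Base.

Base → [#103:6 / #102:7 / #104:10 / #105:14 / #106:22 / #101:23] → #103 (6)
#103 → [#104:5 / #105:8 / #102:13 / #101:17 / #106:18] → #104 (5)
#104 → [#105:13 / #102:17 / #106:20 / #101:22] → #105 (13)
#105 → [#106:10 / #102:21 / #101:25] → #106 (10)
#106 → [#102:29 / #101:35] → #102 (29)
#102 → [#101:30] → #101 (30)
Return #101→Base: 23.
Total = 6 + 5 + 13 + 10 + 29 + 30 + 23 = 116.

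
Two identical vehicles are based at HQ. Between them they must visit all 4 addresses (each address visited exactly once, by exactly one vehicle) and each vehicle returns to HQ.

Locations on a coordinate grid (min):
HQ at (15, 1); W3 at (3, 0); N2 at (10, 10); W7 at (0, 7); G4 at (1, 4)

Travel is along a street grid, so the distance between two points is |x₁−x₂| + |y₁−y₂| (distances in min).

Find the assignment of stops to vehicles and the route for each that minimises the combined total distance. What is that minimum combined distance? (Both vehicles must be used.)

There are 2^3 − 1 = 7 ways to divide the 4 stops into two non-empty groups. For each, the best each vehicle can do is its own shortest tour through its group:
  {W3} + {N2, W7, G4}: 26 + 48 = 74
  {N2} + {W3, W7, G4}: 28 + 44 = 72
  {W3, N2} + {W7, G4}: 44 + 42 = 86
  {W7} + {W3, N2, G4}: 42 + 48 = 90
  {W3, W7} + {N2, G4}: 44 + 46 = 90
  {N2, W7} + {W3, G4}: 48 + 36 = 84
  … (7 splits in total)
Best: vehicle 1 HQ → N2 → HQ = 28; vehicle 2 HQ → W3 → W7 → G4 → HQ = 44; combined 72.

72 min — the smallest possible combined total.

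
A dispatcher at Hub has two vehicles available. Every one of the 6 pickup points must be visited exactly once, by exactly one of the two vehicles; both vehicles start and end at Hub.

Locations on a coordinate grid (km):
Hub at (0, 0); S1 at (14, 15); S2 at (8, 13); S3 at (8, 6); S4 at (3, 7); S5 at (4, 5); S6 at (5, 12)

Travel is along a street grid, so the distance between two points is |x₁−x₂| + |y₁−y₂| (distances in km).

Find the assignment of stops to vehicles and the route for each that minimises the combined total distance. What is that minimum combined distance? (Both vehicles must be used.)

Minimum combined distance: 76 km.

Try each way of splitting the stops between the two vehicles (each non-empty) and, for each split, find the best tour for each vehicle:
  {S1} + {S2, S3, S4, S5, S6}: 58 + 42 = 100
  {S2} + {S1, S3, S4, S5, S6}: 42 + 58 = 100
  {S1, S2} + {S3, S4, S5, S6}: 58 + 40 = 98
  {S3} + {S1, S2, S4, S5, S6}: 28 + 58 = 86
  {S1, S3} + {S2, S4, S5, S6}: 58 + 42 = 100
  {S2, S3} + {S1, S4, S5, S6}: 42 + 58 = 100
  … (31 splits in total)
  {S5} + {S1, S2, S3, S4, S6}: 18 + 58 = 76  ← best
Best: vehicle 1 Hub → S5 → Hub = 18; vehicle 2 Hub → S3 → S1 → S2 → S6 → S4 → Hub = 58; combined 76.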